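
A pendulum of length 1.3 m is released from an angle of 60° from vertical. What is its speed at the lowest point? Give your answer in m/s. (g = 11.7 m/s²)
h = L(1 − cosθ) = 1.3(1 − cos60°) = 0.65 m
v = √(2gh) = √(2·11.7·0.65) = 3.9 m/s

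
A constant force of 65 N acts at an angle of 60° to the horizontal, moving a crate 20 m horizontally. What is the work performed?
W = F·d·cosθ = (65)(20)cos(60°) = 650.0 J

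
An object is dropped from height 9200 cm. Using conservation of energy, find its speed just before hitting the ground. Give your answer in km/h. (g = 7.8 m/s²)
Convert to SI: h = 92.0 m
mgh = ½mv² ⇒ v = √(2gh) = √(2·7.8·92.0) = 37.884 m/s = 136.4 km/h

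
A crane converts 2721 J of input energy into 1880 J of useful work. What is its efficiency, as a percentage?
η = W_out/W_in = 1880/2721 = 69.09%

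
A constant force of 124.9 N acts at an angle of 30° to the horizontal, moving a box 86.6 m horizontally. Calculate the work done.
W = F·d·cosθ = (124.9)(86.6)cos(30°) = 9367 J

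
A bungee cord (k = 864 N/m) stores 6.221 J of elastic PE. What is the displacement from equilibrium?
x = √(2·PE/k) = √(2·6.221/864) = 0.12 m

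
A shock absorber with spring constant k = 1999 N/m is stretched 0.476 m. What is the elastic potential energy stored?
PE = ½kx² = ½(1999)(0.476)² = 226.5 J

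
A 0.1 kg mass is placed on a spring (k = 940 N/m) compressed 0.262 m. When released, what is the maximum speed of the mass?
½kx² = ½mv² ⇒ v = x√(k/m) = (0.262)√(940/0.1) = 25.4 m/s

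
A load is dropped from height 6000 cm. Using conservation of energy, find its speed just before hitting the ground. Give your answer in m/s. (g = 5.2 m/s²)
Convert to SI: h = 60.0 m
mgh = ½mv² ⇒ v = √(2gh) = √(2·5.2·60.0) = 24.98 m/s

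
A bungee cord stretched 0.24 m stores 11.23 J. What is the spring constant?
k = 2·PE/x² = 2·11.23/(0.24)² = 389.9 N/m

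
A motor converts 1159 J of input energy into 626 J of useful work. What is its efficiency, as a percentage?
η = W_out/W_in = 626/1159 = 54.01%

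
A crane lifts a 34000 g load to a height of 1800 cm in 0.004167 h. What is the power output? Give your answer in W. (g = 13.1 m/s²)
Convert to SI: m = 34.0 kg, h = 18.0 m, t = 15.0012 s
P = mgh/t = (34.0)(13.1)(18.0)/15.0012 = 534.4 W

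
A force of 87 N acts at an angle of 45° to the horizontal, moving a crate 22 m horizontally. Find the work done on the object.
W = F·d·cosθ = (87)(22)cos(45°) = 1353 J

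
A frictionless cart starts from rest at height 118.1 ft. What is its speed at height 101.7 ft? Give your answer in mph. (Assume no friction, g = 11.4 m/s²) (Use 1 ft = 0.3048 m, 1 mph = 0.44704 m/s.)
Convert to SI: h₁−h₂ = 4.99872 m
mgh₁ = mgh₂ + ½mv² ⇒ v = √(2g(h₁−h₂)) = √(2·11.4·4.99872) = 10.6757 m/s = 23.88 mph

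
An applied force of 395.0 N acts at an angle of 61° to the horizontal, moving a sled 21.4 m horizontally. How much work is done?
W = F·d·cosθ = (395.0)(21.4)cos(61°) = 4098 J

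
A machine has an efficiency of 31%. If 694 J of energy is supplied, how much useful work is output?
W_out = η·W_in = 0.31·694 = 215.14 J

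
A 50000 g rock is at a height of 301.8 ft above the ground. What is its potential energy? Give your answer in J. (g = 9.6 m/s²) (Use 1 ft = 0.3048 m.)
Convert to SI: m = 50.0 kg, h = 91.9886 m
PE = mgh = (50.0)(9.6)(91.9886) = 44150 J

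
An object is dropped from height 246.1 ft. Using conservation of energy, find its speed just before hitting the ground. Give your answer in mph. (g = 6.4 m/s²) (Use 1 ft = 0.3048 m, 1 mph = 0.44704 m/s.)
Convert to SI: h = 75.0113 m
mgh = ½mv² ⇒ v = √(2gh) = √(2·6.4·75.0113) = 30.9862 m/s = 69.31 mph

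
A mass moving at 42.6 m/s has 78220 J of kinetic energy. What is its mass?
m = 2·KE/v² = 2·78220/(42.6)² = 86.2 kg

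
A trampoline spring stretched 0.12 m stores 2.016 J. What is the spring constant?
k = 2·PE/x² = 2·2.016/(0.12)² = 280.0 N/m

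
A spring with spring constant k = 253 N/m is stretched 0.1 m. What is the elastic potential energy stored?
PE = ½kx² = ½(253)(0.1)² = 1.265 J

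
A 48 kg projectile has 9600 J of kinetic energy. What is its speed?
v = √(2·KE/m) = √(2·9600/48) = 20.0 m/s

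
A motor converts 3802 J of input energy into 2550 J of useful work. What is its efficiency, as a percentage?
η = W_out/W_in = 2550/3802 = 67.07%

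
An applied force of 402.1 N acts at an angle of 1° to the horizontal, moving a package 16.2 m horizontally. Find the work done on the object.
W = F·d·cosθ = (402.1)(16.2)cos(1°) = 6513 J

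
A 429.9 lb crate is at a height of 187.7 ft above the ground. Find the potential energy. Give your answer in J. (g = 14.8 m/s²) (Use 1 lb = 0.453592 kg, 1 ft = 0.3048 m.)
Convert to SI: m = 194.999 kg, h = 57.211 m
PE = mgh = (194.999)(14.8)(57.211) = 165100 J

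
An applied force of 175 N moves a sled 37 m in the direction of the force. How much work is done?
W = F·d = (175)(37) = 6475 J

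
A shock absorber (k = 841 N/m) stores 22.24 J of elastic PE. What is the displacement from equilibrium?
x = √(2·PE/k) = √(2·22.24/841) = 0.23 m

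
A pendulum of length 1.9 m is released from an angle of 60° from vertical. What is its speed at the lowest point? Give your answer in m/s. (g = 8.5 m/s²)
h = L(1 − cosθ) = 1.9(1 − cos60°) = 0.95 m
v = √(2gh) = √(2·8.5·0.95) = 4.019 m/s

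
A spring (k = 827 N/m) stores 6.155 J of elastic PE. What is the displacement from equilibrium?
x = √(2·PE/k) = √(2·6.155/827) = 0.122 m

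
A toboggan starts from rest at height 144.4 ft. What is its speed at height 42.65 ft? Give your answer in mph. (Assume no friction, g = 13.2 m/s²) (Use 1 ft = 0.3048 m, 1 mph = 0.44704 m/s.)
Convert to SI: h₁−h₂ = 31.0134 m
mgh₁ = mgh₂ + ½mv² ⇒ v = √(2g(h₁−h₂)) = √(2·13.2·31.0134) = 28.6139 m/s = 64.01 mph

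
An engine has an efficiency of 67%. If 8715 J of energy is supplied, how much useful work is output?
W_out = η·W_in = 0.67·8715 = 5839.05 J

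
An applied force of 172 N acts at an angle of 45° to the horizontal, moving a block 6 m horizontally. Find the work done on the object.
W = F·d·cosθ = (172)(6)cos(45°) = 729.7 J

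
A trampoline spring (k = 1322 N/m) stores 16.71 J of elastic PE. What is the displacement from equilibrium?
x = √(2·PE/k) = √(2·16.71/1322) = 0.159 m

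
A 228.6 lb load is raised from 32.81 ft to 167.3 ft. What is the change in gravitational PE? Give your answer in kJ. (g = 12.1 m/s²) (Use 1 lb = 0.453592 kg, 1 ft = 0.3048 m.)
Convert to SI: m = 103.691 kg, Δh = 40.9926 m
ΔPE = mgΔh = (103.691)(12.1)(40.9926) = 51431.8 J = 51.43 kJ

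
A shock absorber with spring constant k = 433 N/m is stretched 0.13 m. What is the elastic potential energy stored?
PE = ½kx² = ½(433)(0.13)² = 3.659 J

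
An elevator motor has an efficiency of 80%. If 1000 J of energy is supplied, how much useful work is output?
W_out = η·W_in = 0.8·1000 = 800.0 J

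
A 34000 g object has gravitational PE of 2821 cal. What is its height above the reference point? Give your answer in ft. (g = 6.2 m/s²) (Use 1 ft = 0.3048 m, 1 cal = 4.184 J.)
Convert to SI: m = 34.0 kg, PE = 11803.1 J
h = PE/(mg) = 11803.1/(34.0·6.2) = 55.9918 m = 183.7 ft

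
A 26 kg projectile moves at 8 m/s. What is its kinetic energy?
KE = ½mv² = ½(26)(8)² = 832.0 J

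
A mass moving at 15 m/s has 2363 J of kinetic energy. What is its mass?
m = 2·KE/v² = 2·2363/(15)² = 21.0 kg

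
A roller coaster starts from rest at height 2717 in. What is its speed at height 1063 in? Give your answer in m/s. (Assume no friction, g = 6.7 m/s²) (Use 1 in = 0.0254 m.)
Convert to SI: h₁−h₂ = 42.0116 m
mgh₁ = mgh₂ + ½mv² ⇒ v = √(2g(h₁−h₂)) = √(2·6.7·42.0116) = 23.73 m/s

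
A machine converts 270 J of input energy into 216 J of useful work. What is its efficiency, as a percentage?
η = W_out/W_in = 216/270 = 80.0%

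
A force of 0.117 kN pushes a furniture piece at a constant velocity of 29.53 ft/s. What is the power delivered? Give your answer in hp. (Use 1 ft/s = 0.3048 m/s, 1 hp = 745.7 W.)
Convert to SI: F = 117.0 N, v = 9.00074 m/s
P = Fv = (117.0)(9.00074) = 1053.09 W = 1.412 hp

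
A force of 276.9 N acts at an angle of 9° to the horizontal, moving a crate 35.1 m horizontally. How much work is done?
W = F·d·cosθ = (276.9)(35.1)cos(9°) = 9600 J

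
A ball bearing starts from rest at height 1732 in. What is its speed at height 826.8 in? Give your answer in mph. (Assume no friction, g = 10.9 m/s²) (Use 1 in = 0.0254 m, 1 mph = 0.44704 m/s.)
Convert to SI: h₁−h₂ = 22.9921 m
mgh₁ = mgh₂ + ½mv² ⇒ v = √(2g(h₁−h₂)) = √(2·10.9·22.9921) = 22.3881 m/s = 50.08 mph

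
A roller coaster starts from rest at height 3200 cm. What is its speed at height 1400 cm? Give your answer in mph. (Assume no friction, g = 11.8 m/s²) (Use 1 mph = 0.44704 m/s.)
Convert to SI: h₁−h₂ = 18.0 m
mgh₁ = mgh₂ + ½mv² ⇒ v = √(2g(h₁−h₂)) = √(2·11.8·18.0) = 20.6107 m/s = 46.1 mph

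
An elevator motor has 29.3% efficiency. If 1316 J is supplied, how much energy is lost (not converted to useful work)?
W_lost = W_in(1 − η) = 1316·(1 − 0.293) = 930.4 J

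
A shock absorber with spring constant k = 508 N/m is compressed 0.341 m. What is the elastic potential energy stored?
PE = ½kx² = ½(508)(0.341)² = 29.54 J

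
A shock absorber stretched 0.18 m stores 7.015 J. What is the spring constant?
k = 2·PE/x² = 2·7.015/(0.18)² = 433.0 N/m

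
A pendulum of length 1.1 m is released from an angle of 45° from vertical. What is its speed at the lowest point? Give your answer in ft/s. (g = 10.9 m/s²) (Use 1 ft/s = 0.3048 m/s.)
h = L(1 − cosθ) = 1.1(1 − cos45°) = 0.322183 m
v = √(2gh) = √(2·10.9·0.322183) = 2.6502 m/s = 8.695 ft/s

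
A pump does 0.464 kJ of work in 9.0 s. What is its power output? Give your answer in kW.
Convert to SI: W = 464.0 J, t = 9.0 s
P = W/t = 464.0/9.0 = 51.5556 W = 0.05156 kW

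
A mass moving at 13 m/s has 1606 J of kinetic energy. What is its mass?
m = 2·KE/v² = 2·1606/(13)² = 19.01 kg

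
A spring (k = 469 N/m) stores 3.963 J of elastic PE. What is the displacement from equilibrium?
x = √(2·PE/k) = √(2·3.963/469) = 0.13 m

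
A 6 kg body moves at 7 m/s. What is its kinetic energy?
KE = ½mv² = ½(6)(7)² = 147.0 J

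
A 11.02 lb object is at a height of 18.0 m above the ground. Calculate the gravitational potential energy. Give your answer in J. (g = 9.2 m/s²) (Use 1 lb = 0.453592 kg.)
Convert to SI: m = 4.99858 kg, h = 18.0 m
PE = mgh = (4.99858)(9.2)(18.0) = 827.8 J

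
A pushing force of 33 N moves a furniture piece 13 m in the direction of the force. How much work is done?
W = F·d = (33)(13) = 429.0 J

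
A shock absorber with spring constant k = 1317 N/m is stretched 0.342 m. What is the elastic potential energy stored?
PE = ½kx² = ½(1317)(0.342)² = 77.02 J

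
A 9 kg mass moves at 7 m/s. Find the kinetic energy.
KE = ½mv² = ½(9)(7)² = 220.5 J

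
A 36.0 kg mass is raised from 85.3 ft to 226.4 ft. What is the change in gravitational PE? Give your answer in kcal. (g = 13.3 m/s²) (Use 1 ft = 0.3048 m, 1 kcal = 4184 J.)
Convert to SI: m = 36.0 kg, Δh = 43.0073 m
ΔPE = mgΔh = (36.0)(13.3)(43.0073) = 20591.9 J = 4.922 kcal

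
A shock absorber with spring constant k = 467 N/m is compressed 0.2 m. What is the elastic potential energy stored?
PE = ½kx² = ½(467)(0.2)² = 9.34 J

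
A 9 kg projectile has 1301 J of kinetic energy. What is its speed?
v = √(2·KE/m) = √(2·1301/9) = 17.0 m/s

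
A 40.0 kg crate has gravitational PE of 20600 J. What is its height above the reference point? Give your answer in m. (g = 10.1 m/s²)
h = PE/(mg) = 20600.0/(40.0·10.1) = 50.99 m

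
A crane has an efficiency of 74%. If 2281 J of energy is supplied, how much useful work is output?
W_out = η·W_in = 0.74·2281 = 1687.94 J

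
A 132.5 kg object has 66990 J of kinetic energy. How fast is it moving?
v = √(2·KE/m) = √(2·66990/132.5) = 31.8 m/s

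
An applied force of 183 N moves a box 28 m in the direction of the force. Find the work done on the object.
W = F·d = (183)(28) = 5124 J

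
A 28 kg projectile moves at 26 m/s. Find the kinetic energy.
KE = ½mv² = ½(28)(26)² = 9464.0 J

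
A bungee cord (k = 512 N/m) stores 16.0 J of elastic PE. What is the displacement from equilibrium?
x = √(2·PE/k) = √(2·16.0/512) = 0.25 m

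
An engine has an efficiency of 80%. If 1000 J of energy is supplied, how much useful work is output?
W_out = η·W_in = 0.8·1000 = 800.0 J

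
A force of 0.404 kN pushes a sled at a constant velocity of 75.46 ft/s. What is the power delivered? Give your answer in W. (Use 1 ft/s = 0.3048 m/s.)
Convert to SI: F = 404.0 N, v = 23.0002 m/s
P = Fv = (404.0)(23.0002) = 9292 W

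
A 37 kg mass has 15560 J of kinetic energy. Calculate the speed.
v = √(2·KE/m) = √(2·15560/37) = 29.0 m/s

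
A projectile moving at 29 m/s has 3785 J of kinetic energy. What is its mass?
m = 2·KE/v² = 2·3785/(29)² = 9.001 kg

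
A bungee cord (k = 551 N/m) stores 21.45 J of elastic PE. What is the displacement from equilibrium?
x = √(2·PE/k) = √(2·21.45/551) = 0.279 m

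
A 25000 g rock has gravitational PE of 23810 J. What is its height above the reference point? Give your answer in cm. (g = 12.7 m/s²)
Convert to SI: m = 25.0 kg, PE = 23810.0 J
h = PE/(mg) = 23810.0/(25.0·12.7) = 74.9921 m = 7499 cm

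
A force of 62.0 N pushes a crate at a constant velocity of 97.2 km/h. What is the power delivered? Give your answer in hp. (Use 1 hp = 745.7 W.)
Convert to SI: F = 62.0 N, v = 27.0 m/s
P = Fv = (62.0)(27.0) = 1674.0 W = 2.245 hp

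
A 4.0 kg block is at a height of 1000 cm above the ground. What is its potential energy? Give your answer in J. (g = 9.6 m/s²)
Convert to SI: m = 4.0 kg, h = 10.0 m
PE = mgh = (4.0)(9.6)(10.0) = 384.0 J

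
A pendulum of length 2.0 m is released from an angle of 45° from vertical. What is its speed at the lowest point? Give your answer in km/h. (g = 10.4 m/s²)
h = L(1 − cosθ) = 2.0(1 − cos45°) = 0.585786 m
v = √(2gh) = √(2·10.4·0.585786) = 3.49061 m/s = 12.57 km/h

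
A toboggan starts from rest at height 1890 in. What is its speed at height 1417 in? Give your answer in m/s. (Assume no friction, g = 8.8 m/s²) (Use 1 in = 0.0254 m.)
Convert to SI: h₁−h₂ = 12.0142 m
mgh₁ = mgh₂ + ½mv² ⇒ v = √(2g(h₁−h₂)) = √(2·8.8·12.0142) = 14.54 m/s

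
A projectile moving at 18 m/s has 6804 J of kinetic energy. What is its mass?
m = 2·KE/v² = 2·6804/(18)² = 42.0 kg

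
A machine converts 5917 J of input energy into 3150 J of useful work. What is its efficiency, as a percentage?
η = W_out/W_in = 3150/5917 = 53.24%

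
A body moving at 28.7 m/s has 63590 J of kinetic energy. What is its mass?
m = 2·KE/v² = 2·63590/(28.7)² = 154.4 kg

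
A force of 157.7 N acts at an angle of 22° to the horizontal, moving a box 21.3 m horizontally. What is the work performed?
W = F·d·cosθ = (157.7)(21.3)cos(22°) = 3114 J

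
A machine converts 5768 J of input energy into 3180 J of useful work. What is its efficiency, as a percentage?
η = W_out/W_in = 3180/5768 = 55.13%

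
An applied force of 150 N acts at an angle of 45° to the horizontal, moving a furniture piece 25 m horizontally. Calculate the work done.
W = F·d·cosθ = (150)(25)cos(45°) = 2652 J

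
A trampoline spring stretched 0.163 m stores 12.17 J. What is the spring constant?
k = 2·PE/x² = 2·12.17/(0.163)² = 916.1 N/m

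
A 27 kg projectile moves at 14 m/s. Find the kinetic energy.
KE = ½mv² = ½(27)(14)² = 2646.0 J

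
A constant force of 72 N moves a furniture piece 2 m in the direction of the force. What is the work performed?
W = F·d = (72)(2) = 144.0 J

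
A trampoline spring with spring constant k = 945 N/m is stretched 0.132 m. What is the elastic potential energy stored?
PE = ½kx² = ½(945)(0.132)² = 8.233 J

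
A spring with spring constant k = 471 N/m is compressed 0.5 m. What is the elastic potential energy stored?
PE = ½kx² = ½(471)(0.5)² = 58.88 J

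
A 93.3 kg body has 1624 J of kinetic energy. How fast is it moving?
v = √(2·KE/m) = √(2·1624/93.3) = 5.9 m/s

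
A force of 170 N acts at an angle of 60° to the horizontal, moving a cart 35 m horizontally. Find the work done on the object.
W = F·d·cosθ = (170)(35)cos(60°) = 2975 J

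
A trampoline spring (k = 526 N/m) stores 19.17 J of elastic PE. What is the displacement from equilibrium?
x = √(2·PE/k) = √(2·19.17/526) = 0.27 m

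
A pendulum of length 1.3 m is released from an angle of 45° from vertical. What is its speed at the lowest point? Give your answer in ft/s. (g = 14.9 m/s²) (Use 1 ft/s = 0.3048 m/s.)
h = L(1 − cosθ) = 1.3(1 − cos45°) = 0.380761 m
v = √(2gh) = √(2·14.9·0.380761) = 3.36848 m/s = 11.05 ft/s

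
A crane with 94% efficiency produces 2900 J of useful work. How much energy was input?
W_in = W_out/η = 2900/0.94 = 3085 J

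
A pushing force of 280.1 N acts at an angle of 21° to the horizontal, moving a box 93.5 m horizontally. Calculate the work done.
W = F·d·cosθ = (280.1)(93.5)cos(21°) = 24450 J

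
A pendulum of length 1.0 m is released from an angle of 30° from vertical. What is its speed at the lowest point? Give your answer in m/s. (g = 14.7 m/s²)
h = L(1 − cosθ) = 1.0(1 − cos30°) = 0.133975 m
v = √(2gh) = √(2·14.7·0.133975) = 1.985 m/s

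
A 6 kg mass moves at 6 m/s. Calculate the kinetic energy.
KE = ½mv² = ½(6)(6)² = 108.0 J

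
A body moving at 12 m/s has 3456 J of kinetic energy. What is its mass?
m = 2·KE/v² = 2·3456/(12)² = 48.0 kg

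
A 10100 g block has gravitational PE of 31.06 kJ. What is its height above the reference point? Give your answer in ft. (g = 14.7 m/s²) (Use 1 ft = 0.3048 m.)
Convert to SI: m = 10.1 kg, PE = 31060.0 J
h = PE/(mg) = 31060.0/(10.1·14.7) = 209.201 m = 686.4 ft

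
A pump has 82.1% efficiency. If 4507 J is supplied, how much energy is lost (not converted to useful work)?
W_lost = W_in(1 − η) = 4507·(1 − 0.821) = 806.8 J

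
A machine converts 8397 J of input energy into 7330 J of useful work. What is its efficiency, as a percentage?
η = W_out/W_in = 7330/8397 = 87.29%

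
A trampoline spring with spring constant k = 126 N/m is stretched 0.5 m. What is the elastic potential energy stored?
PE = ½kx² = ½(126)(0.5)² = 15.75 J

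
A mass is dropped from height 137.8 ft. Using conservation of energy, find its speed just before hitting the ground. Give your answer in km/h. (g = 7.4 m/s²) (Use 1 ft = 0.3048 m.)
Convert to SI: h = 42.0014 m
mgh = ½mv² ⇒ v = √(2gh) = √(2·7.4·42.0014) = 24.9323 m/s = 89.76 km/h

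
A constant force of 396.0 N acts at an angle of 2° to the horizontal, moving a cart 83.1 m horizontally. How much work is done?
W = F·d·cosθ = (396.0)(83.1)cos(2°) = 32890 J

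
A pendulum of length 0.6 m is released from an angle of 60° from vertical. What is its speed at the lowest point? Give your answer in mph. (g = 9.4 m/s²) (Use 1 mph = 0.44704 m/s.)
h = L(1 − cosθ) = 0.6(1 − cos60°) = 0.3 m
v = √(2gh) = √(2·9.4·0.3) = 2.37487 m/s = 5.312 mph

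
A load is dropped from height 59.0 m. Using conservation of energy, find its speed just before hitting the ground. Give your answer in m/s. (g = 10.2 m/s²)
mgh = ½mv² ⇒ v = √(2gh) = √(2·10.2·59.0) = 34.69 m/s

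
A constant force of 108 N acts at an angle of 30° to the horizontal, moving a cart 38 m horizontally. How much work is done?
W = F·d·cosθ = (108)(38)cos(30°) = 3554 J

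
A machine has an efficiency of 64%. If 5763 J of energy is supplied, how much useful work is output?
W_out = η·W_in = 0.64·5763 = 3688.32 J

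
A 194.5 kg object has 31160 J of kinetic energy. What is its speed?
v = √(2·KE/m) = √(2·31160/194.5) = 17.9 m/s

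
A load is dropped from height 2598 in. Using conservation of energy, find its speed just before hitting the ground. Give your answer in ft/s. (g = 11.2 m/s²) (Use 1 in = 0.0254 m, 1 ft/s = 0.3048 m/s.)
Convert to SI: h = 65.9892 m
mgh = ½mv² ⇒ v = √(2gh) = √(2·11.2·65.9892) = 38.4468 m/s = 126.1 ft/s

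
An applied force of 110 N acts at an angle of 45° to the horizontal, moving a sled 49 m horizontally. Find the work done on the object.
W = F·d·cosθ = (110)(49)cos(45°) = 3811 J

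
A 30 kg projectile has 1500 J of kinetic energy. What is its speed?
v = √(2·KE/m) = √(2·1500/30) = 10.0 m/s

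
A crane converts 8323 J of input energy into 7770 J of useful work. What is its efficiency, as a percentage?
η = W_out/W_in = 7770/8323 = 93.36%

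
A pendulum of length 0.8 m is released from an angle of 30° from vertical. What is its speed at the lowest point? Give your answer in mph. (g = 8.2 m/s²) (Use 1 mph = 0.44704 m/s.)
h = L(1 − cosθ) = 0.8(1 − cos30°) = 0.10718 m
v = √(2gh) = √(2·8.2·0.10718) = 1.3258 m/s = 2.966 mph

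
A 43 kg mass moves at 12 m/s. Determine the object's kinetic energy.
KE = ½mv² = ½(43)(12)² = 3096.0 J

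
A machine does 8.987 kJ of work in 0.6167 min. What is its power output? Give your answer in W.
Convert to SI: W = 8987.0 J, t = 37.002 s
P = W/t = 8987.0/37.002 = 242.9 W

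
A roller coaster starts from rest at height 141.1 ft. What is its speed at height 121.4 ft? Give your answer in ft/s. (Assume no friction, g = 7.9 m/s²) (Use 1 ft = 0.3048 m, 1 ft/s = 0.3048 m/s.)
Convert to SI: h₁−h₂ = 6.00456 m
mgh₁ = mgh₂ + ½mv² ⇒ v = √(2g(h₁−h₂)) = √(2·7.9·6.00456) = 9.74023 m/s = 31.96 ft/s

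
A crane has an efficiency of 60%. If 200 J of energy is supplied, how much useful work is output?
W_out = η·W_in = 0.6·200 = 120.0 J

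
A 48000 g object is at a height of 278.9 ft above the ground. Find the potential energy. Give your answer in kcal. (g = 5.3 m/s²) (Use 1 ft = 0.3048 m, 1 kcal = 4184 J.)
Convert to SI: m = 48.0 kg, h = 85.0087 m
PE = mgh = (48.0)(5.3)(85.0087) = 21626.2 J = 5.169 kcal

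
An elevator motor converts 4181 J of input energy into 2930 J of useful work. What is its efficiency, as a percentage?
η = W_out/W_in = 2930/4181 = 70.08%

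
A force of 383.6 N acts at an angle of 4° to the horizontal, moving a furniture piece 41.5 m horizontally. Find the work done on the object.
W = F·d·cosθ = (383.6)(41.5)cos(4°) = 15880 J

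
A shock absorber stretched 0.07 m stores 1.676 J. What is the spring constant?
k = 2·PE/x² = 2·1.676/(0.07)² = 684.1 N/m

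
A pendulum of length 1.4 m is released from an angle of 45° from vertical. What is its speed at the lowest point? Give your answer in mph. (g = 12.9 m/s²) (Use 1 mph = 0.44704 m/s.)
h = L(1 − cosθ) = 1.4(1 − cos45°) = 0.410051 m
v = √(2gh) = √(2·12.9·0.410051) = 3.25258 m/s = 7.276 mph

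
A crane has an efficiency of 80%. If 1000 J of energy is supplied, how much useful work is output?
W_out = η·W_in = 0.8·1000 = 800.0 J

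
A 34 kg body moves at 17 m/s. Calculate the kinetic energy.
KE = ½mv² = ½(34)(17)² = 4913.0 J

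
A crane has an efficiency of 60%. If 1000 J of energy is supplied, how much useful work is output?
W_out = η·W_in = 0.6·1000 = 600.0 J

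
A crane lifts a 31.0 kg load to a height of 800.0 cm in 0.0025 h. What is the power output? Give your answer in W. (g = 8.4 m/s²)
Convert to SI: m = 31.0 kg, h = 8.0 m, t = 9.0 s
P = mgh/t = (31.0)(8.4)(8.0)/9.0 = 231.5 W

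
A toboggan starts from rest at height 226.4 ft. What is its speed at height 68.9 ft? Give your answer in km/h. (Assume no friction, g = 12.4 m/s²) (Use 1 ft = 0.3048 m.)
Convert to SI: h₁−h₂ = 48.006 m
mgh₁ = mgh₂ + ½mv² ⇒ v = √(2g(h₁−h₂)) = √(2·12.4·48.006) = 34.5043 m/s = 124.2 km/h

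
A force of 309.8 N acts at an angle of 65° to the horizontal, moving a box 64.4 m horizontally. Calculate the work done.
W = F·d·cosθ = (309.8)(64.4)cos(65°) = 8432 J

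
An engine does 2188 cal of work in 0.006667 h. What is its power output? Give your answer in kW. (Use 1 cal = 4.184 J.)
Convert to SI: W = 9154.59 J, t = 24.0012 s
P = W/t = 9154.59/24.0012 = 381.422 W = 0.3814 kW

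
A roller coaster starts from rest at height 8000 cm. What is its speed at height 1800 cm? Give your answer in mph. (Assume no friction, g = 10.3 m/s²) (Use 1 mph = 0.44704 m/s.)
Convert to SI: h₁−h₂ = 62.0 m
mgh₁ = mgh₂ + ½mv² ⇒ v = √(2g(h₁−h₂)) = √(2·10.3·62.0) = 35.7379 m/s = 79.94 mph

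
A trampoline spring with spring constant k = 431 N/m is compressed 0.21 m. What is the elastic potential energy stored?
PE = ½kx² = ½(431)(0.21)² = 9.504 J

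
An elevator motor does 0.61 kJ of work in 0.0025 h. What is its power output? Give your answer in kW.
Convert to SI: W = 610.0 J, t = 9.0 s
P = W/t = 610.0/9.0 = 67.7778 W = 0.06778 kW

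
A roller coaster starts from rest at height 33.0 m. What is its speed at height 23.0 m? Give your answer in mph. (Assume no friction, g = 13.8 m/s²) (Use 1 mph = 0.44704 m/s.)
mgh₁ = mgh₂ + ½mv² ⇒ v = √(2g(h₁−h₂)) = √(2·13.8·10.0) = 16.6132 m/s = 37.16 mph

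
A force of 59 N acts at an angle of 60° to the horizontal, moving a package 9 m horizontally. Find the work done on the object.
W = F·d·cosθ = (59)(9)cos(60°) = 265.5 J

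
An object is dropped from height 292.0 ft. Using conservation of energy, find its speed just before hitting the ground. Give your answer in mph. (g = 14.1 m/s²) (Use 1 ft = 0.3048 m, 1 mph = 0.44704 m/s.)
Convert to SI: h = 89.0016 m
mgh = ½mv² ⇒ v = √(2gh) = √(2·14.1·89.0016) = 50.0984 m/s = 112.1 mph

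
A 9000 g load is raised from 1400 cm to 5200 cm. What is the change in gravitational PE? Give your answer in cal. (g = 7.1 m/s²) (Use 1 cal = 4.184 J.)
Convert to SI: m = 9.0 kg, Δh = 38.0 m
ΔPE = mgΔh = (9.0)(7.1)(38.0) = 2428.2 J = 580.4 cal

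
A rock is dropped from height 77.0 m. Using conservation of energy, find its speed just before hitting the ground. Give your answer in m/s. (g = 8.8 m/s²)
mgh = ½mv² ⇒ v = √(2gh) = √(2·8.8·77.0) = 36.81 m/s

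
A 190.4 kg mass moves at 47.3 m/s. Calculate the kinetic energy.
KE = ½mv² = ½(190.4)(47.3)² = 213000 J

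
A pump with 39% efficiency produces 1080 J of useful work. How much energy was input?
W_in = W_out/η = 1080/0.39 = 2769 J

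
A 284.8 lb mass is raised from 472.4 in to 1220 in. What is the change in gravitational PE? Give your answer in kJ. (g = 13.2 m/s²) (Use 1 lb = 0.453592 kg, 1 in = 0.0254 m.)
Convert to SI: m = 129.183 kg, Δh = 18.989 m
ΔPE = mgΔh = (129.183)(13.2)(18.989) = 32380.4 J = 32.38 kJ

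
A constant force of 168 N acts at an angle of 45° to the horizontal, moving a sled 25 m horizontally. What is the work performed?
W = F·d·cosθ = (168)(25)cos(45°) = 2970 J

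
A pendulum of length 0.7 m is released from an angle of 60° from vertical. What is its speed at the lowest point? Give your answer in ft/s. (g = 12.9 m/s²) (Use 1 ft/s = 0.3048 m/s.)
h = L(1 − cosθ) = 0.7(1 − cos60°) = 0.35 m
v = √(2gh) = √(2·12.9·0.35) = 3.005 m/s = 9.859 ft/s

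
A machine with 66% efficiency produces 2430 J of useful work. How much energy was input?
W_in = W_out/η = 2430/0.66 = 3682 J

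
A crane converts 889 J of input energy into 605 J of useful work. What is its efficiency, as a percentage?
η = W_out/W_in = 605/889 = 68.05%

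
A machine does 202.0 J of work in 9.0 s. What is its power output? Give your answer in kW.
P = W/t = 202.0/9.0 = 22.4444 W = 0.02244 kW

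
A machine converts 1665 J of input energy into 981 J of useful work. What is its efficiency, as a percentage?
η = W_out/W_in = 981/1665 = 58.92%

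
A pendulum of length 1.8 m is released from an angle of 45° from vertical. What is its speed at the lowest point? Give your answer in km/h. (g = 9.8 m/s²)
h = L(1 − cosθ) = 1.8(1 − cos45°) = 0.527208 m
v = √(2gh) = √(2·9.8·0.527208) = 3.21454 m/s = 11.57 km/h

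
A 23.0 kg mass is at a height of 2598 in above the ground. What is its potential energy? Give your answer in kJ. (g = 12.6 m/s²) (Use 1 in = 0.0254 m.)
Convert to SI: m = 23.0 kg, h = 65.9892 m
PE = mgh = (23.0)(12.6)(65.9892) = 19123.7 J = 19.12 kJ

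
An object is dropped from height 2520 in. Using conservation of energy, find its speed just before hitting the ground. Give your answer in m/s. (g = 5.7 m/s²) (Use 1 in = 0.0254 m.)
Convert to SI: h = 64.008 m
mgh = ½mv² ⇒ v = √(2gh) = √(2·5.7·64.008) = 27.01 m/s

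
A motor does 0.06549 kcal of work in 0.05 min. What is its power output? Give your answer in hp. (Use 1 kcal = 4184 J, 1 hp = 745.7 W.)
Convert to SI: W = 274.01 J, t = 3.0 s
P = W/t = 274.01/3.0 = 91.3367 W = 0.1225 hp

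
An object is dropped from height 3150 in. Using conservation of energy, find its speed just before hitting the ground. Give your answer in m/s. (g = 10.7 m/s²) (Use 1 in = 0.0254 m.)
Convert to SI: h = 80.01 m
mgh = ½mv² ⇒ v = √(2gh) = √(2·10.7·80.01) = 41.38 m/s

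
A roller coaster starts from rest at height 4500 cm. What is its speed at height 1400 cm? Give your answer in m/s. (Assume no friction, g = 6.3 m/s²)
Convert to SI: h₁−h₂ = 31.0 m
mgh₁ = mgh₂ + ½mv² ⇒ v = √(2g(h₁−h₂)) = √(2·6.3·31.0) = 19.76 m/s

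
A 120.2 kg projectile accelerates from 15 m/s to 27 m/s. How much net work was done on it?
W = ΔKE = ½m(v₂² − v₁²) = ½(120.2)(27² − 15²) = 30290.4 J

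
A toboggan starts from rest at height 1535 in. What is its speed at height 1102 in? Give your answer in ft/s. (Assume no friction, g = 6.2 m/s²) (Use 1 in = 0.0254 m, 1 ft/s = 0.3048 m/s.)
Convert to SI: h₁−h₂ = 10.9982 m
mgh₁ = mgh₂ + ½mv² ⇒ v = √(2g(h₁−h₂)) = √(2·6.2·10.9982) = 11.6781 m/s = 38.31 ft/s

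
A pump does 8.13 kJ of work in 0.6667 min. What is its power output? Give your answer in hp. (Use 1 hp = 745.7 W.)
Convert to SI: W = 8130.0 J, t = 40.002 s
P = W/t = 8130.0/40.002 = 203.24 W = 0.2725 hp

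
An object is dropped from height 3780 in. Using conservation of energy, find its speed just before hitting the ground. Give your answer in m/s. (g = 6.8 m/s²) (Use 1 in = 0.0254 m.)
Convert to SI: h = 96.012 m
mgh = ½mv² ⇒ v = √(2gh) = √(2·6.8·96.012) = 36.14 m/s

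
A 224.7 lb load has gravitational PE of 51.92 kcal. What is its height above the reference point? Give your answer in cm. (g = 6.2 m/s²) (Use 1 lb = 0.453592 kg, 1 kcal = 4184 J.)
Convert to SI: m = 101.922 kg, PE = 217233 J
h = PE/(mg) = 217233/(101.922·6.2) = 343.769 m = 34380 cm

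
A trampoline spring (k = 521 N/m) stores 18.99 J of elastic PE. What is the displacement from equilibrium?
x = √(2·PE/k) = √(2·18.99/521) = 0.27 m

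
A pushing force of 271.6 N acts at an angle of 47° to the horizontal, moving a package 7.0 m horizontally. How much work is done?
W = F·d·cosθ = (271.6)(7.0)cos(47°) = 1297 J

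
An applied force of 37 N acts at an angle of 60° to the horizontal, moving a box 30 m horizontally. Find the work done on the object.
W = F·d·cosθ = (37)(30)cos(60°) = 555.0 J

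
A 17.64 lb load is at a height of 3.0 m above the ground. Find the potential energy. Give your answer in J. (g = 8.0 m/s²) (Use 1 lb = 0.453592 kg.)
Convert to SI: m = 8.00136 kg, h = 3.0 m
PE = mgh = (8.00136)(8.0)(3.0) = 192.0 J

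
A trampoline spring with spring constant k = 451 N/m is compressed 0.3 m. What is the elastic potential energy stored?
PE = ½kx² = ½(451)(0.3)² = 20.3 J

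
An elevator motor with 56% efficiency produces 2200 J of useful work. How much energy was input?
W_in = W_out/η = 2200/0.56 = 3929 J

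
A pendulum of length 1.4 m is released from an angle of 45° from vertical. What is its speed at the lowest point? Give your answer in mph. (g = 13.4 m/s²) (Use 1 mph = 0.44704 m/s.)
h = L(1 − cosθ) = 1.4(1 − cos45°) = 0.410051 m
v = √(2gh) = √(2·13.4·0.410051) = 3.31502 m/s = 7.415 mph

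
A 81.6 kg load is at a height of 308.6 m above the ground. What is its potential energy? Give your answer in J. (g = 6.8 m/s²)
PE = mgh = (81.6)(6.8)(308.6) = 171200 J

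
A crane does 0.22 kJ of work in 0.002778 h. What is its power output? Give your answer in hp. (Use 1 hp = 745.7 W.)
Convert to SI: W = 220.0 J, t = 10.0008 s
P = W/t = 220.0/10.0008 = 21.9982 W = 0.0295 hp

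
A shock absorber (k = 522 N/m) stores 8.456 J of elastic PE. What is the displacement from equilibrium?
x = √(2·PE/k) = √(2·8.456/522) = 0.18 m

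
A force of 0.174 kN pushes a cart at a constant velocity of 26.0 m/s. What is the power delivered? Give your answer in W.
Convert to SI: F = 174.0 N, v = 26.0 m/s
P = Fv = (174.0)(26.0) = 4524 W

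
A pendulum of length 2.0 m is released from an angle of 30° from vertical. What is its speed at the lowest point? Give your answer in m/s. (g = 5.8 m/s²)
h = L(1 − cosθ) = 2.0(1 − cos30°) = 0.267949 m
v = √(2gh) = √(2·5.8·0.267949) = 1.763 m/s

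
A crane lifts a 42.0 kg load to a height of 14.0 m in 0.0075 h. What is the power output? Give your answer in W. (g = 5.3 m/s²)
Convert to SI: m = 42.0 kg, h = 14.0 m, t = 27.0 s
P = mgh/t = (42.0)(5.3)(14.0)/27.0 = 115.4 W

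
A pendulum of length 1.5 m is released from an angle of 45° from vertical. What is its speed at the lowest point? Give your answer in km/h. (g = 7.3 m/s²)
h = L(1 − cosθ) = 1.5(1 − cos45°) = 0.43934 m
v = √(2gh) = √(2·7.3·0.43934) = 2.53266 m/s = 9.118 km/h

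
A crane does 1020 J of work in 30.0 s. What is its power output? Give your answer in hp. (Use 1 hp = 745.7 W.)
P = W/t = 1020.0/30.0 = 34.0 W = 0.04559 hp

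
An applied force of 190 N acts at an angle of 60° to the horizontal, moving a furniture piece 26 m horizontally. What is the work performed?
W = F·d·cosθ = (190)(26)cos(60°) = 2470 J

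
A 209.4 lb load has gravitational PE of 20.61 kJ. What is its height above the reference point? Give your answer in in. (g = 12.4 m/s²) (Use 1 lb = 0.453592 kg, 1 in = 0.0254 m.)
Convert to SI: m = 94.9822 kg, PE = 20610.0 J
h = PE/(mg) = 20610.0/(94.9822·12.4) = 17.499 m = 688.9 in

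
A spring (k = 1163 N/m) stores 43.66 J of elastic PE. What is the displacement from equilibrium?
x = √(2·PE/k) = √(2·43.66/1163) = 0.274 m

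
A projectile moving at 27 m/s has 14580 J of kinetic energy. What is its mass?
m = 2·KE/v² = 2·14580/(27)² = 40.0 kg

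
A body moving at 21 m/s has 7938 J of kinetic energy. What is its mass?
m = 2·KE/v² = 2·7938/(21)² = 36.0 kg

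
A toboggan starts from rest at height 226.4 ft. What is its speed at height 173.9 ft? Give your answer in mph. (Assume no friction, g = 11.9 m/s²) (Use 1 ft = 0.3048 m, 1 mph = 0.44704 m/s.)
Convert to SI: h₁−h₂ = 16.002 m
mgh₁ = mgh₂ + ½mv² ⇒ v = √(2g(h₁−h₂)) = √(2·11.9·16.002) = 19.5153 m/s = 43.65 mph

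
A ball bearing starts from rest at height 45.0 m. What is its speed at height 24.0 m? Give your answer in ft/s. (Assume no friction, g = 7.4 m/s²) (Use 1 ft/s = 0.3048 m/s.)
mgh₁ = mgh₂ + ½mv² ⇒ v = √(2g(h₁−h₂)) = √(2·7.4·21.0) = 17.6295 m/s = 57.84 ft/s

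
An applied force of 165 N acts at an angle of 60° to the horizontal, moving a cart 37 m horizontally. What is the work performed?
W = F·d·cosθ = (165)(37)cos(60°) = 3053 J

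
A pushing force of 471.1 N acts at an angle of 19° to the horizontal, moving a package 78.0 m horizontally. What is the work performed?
W = F·d·cosθ = (471.1)(78.0)cos(19°) = 34740 J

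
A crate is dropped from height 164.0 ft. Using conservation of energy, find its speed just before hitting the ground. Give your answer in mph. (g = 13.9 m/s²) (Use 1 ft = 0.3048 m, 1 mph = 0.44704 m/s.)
Convert to SI: h = 49.9872 m
mgh = ½mv² ⇒ v = √(2gh) = √(2·13.9·49.9872) = 37.2779 m/s = 83.39 mph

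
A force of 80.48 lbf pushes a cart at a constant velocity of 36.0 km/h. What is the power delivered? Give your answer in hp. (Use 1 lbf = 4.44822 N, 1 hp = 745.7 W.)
Convert to SI: F = 357.993 N, v = 10.0 m/s
P = Fv = (357.993)(10.0) = 3579.93 W = 4.801 hp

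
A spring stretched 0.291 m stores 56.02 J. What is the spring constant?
k = 2·PE/x² = 2·56.02/(0.291)² = 1323 N/m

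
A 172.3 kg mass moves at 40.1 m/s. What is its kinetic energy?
KE = ½mv² = ½(172.3)(40.1)² = 138500 J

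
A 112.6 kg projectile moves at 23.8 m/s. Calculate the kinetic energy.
KE = ½mv² = ½(112.6)(23.8)² = 31890 J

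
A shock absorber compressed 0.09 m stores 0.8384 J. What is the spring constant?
k = 2·PE/x² = 2·0.8384/(0.09)² = 207.0 N/m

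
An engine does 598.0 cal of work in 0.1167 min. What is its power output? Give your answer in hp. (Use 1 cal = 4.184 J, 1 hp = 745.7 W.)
Convert to SI: W = 2502.03 J, t = 7.002 s
P = W/t = 2502.03/7.002 = 357.331 W = 0.4792 hp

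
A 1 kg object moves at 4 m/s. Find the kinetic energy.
KE = ½mv² = ½(1)(4)² = 8.0 J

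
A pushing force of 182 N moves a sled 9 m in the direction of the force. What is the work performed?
W = F·d = (182)(9) = 1638 J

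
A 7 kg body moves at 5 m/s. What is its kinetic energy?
KE = ½mv² = ½(7)(5)² = 87.5 J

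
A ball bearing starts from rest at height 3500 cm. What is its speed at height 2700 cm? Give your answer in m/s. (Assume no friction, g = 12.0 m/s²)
Convert to SI: h₁−h₂ = 8.0 m
mgh₁ = mgh₂ + ½mv² ⇒ v = √(2g(h₁−h₂)) = √(2·12.0·8.0) = 13.86 m/s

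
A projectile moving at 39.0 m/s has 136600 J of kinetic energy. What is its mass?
m = 2·KE/v² = 2·136600/(39.0)² = 179.6 kg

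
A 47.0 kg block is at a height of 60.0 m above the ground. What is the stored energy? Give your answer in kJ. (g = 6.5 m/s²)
PE = mgh = (47.0)(6.5)(60.0) = 18330.0 J = 18.33 kJ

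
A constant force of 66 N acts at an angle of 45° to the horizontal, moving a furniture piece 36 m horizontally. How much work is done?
W = F·d·cosθ = (66)(36)cos(45°) = 1680 J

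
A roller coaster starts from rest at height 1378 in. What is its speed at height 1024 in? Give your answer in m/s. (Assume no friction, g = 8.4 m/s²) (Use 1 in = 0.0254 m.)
Convert to SI: h₁−h₂ = 8.9916 m
mgh₁ = mgh₂ + ½mv² ⇒ v = √(2g(h₁−h₂)) = √(2·8.4·8.9916) = 12.29 m/s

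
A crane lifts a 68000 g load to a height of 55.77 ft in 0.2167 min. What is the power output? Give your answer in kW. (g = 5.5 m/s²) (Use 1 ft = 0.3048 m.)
Convert to SI: m = 68.0 kg, h = 16.9987 m, t = 13.002 s
P = mgh/t = (68.0)(5.5)(16.9987)/13.002 = 488.964 W = 0.489 kW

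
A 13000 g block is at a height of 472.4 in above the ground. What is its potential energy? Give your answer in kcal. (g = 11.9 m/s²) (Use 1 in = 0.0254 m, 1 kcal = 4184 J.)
Convert to SI: m = 13.0 kg, h = 11.999 m
PE = mgh = (13.0)(11.9)(11.999) = 1856.24 J = 0.4437 kcal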